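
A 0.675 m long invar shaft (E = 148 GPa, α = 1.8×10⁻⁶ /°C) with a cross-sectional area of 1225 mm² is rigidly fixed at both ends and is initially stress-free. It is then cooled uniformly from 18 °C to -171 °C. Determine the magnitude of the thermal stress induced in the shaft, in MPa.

The supports are rigid, so the total axial strain is zero. The restrained thermal strain is ε = αΔT = 1.8×10⁻⁶ × 189 = 340.2×10⁻⁶.
σ = EαΔT = 148×10³ × 1.8×10⁻⁶ × 189 = 50.35 MPa (tensile; the shaft is trying to contract).

σ ≈ 50.3 MPa (tensile)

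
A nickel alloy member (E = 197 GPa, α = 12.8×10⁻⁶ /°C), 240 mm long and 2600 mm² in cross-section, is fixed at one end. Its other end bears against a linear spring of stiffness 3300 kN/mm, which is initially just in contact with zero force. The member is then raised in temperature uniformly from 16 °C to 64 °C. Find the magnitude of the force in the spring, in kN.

P ≈ 191 kN

The unrestrained thermal change is αΔT L = 12.8×10⁻⁶ × 48 × 240 = 0.1475 mm.
With a force P in the spring, the elastic change of the member is PL/(AE) and that of the spring is P/k; compatibility requires their sum to equal δ_free.
So P = δ_free / [L/(AE) + 1/k] = 0.1475 / [ 240/(2600×197×10³) + 1/(3300×10³) ].
P = 0.1475 / 7.716×10⁻⁷ = 191100 N.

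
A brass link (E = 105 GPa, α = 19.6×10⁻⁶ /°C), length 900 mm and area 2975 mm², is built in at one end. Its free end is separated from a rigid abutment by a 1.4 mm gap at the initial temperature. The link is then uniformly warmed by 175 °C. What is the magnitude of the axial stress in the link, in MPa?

σ ≈ 197 MPa (compressive)

Free thermal elongation = αΔT L = 19.6×10⁻⁶ × 175 × 900 = 3.087 mm.
After closing the 1.4 mm clearance, 3.087 − 1.4 = 1.687 mm of expansion remains to be suppressed by the wall.
That suppressed elongation corresponds to σ = E·Δ/L = 105×10³ × 1.687/900 = 196.8 MPa.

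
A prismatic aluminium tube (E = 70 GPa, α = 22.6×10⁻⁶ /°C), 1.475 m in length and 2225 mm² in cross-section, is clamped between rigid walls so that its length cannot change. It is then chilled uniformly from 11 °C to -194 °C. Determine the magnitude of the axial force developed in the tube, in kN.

P ≈ 722 kN (tensile)

Full restraint means ε = 0, so the stress is σ = EαΔT = 70×10³ × 22.6×10⁻⁶ × 205 = 324.3 MPa.
P = AEαΔT = 2225 × 70×10³ × 22.6×10⁻⁶ × 205 = 721.6 kN (tensile).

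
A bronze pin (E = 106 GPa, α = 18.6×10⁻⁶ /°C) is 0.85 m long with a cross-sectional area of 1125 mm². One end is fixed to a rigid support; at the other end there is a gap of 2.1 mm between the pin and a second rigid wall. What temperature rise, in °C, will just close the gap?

ΔT ≈ 133 °C

The gap closes when αΔT L = 2.1 mm, since the pin is still unstressed at that instant.
ΔT = 2.1 / (18.6×10⁻⁶ × 850) = 132.8 °C.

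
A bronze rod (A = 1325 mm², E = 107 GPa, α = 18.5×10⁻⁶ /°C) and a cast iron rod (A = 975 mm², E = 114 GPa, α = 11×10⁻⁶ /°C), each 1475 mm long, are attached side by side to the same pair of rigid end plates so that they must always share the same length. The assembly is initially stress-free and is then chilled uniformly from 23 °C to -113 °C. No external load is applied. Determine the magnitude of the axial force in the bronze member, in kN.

P ≈ 63.6 kN (tensile in the bronze)

Both members must finish at the same length. With the larger α, the bronze tends to over-contract; the plates restrain it, putting the bronze in tension and the cast iron in compression. With no external load the two internal forces are equal and opposite, magnitude P.
Equating the net (thermal + elastic) strains gives |α₁ − α₂|·ΔT = P·[1/(A₁E₁) + 1/(A₂E₂)].
|α₁ − α₂|·ΔT = 7.5×10⁻⁶ × 136 = 0.00102.
1/(A₁E₁) + 1/(A₂E₂) = 1/(1325×107×10³) + 1/(975×114×10³) = 1.605×10⁻⁸ N⁻¹.
So P = 0.00102 / 1.605×10⁻⁸ = 63.55 kN.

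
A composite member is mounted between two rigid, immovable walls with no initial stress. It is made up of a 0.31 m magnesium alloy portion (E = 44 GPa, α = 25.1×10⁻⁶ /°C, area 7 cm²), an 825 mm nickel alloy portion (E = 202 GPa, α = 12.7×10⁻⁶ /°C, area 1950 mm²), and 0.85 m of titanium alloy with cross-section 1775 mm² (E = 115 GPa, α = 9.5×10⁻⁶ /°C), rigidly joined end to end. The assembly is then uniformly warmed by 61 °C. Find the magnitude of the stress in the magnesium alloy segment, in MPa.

σ ≈ 141 MPa (compressive)

If the supports were absent, the total length change would be Σ αᵢΔT Lᵢ = 25.1×10⁻⁶×61×310 + 12.7×10⁻⁶×61×825 + 9.5×10⁻⁶×61×850 = 1.606 mm.
Since the ends are fixed, an axial force P builds up, equal in every segment, with P · Σ Lᵢ/(AᵢEᵢ) = δ_free.
The series flexibility is Σ Lᵢ/(AᵢEᵢ) = 310/(700×44×10³) + 825/(1950×202×10³) + 850/(1775×115×10³) = 1.632×10⁻⁵ mm/N.
So P = 1.606 / 1.632×10⁻⁵ = 98.41 kN, compressive.
σ_{magnesium alloy} = P / A = 98410 / 700 = 140.6 MPa.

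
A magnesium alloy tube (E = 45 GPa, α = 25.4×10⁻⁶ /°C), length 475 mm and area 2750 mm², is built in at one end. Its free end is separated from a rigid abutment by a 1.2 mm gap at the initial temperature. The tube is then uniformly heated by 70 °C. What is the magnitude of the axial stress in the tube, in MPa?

Free thermal elongation = αΔT L = 25.4×10⁻⁶ × 70 × 475 = 0.8445 mm.
This is smaller than the 1.2 mm clearance, so the tube expands freely without reaching the stop — the stress is zero.

σ ≈ 0 MPa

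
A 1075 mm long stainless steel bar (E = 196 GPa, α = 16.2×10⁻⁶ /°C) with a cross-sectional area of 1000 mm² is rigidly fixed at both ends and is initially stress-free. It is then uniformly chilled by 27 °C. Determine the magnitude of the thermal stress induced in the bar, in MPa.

The supports are rigid, so the total axial strain is zero. The restrained thermal strain is ε = αΔT = 16.2×10⁻⁶ × 27 = 437.4×10⁻⁶.
The stress required to suppress this strain is σ = Eε = 196×10³ × 437.4×10⁻⁶ = 85.73 MPa, tensile since the bar is trying to contract.

σ ≈ 85.7 MPa (tensile)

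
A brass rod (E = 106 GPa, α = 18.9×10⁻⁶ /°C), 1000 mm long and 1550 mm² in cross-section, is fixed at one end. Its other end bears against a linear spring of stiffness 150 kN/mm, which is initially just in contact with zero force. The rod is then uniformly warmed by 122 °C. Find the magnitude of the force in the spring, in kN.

P ≈ 181 kN

If the spring were absent the rod would lengthen by αΔT L = 18.9×10⁻⁶ × 122 × 1000 = 2.306 mm.
With a force P in the spring, the elastic change of the rod is PL/(AE) and that of the spring is P/k; compatibility requires their sum to equal δ_free.
P [ L/(AE) + 1/k ] = δ_free → P [ 1000/(1550×106×10³) + 1/(150×10³) ] = 2.306.
P = 2.306 / 1.275×10⁻⁵ = 180800 N.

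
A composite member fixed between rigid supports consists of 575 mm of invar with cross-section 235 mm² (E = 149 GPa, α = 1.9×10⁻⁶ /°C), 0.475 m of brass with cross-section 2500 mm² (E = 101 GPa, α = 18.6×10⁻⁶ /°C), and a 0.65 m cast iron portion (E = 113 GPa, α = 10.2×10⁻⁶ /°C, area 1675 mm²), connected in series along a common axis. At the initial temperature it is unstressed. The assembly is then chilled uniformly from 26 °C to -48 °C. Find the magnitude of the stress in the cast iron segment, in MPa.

σ ≈ 33.7 MPa (tensile)

If the supports were absent, the total length change would be Σ αᵢΔT Lᵢ = 1.9×10⁻⁶×74×575 + 18.6×10⁻⁶×74×475 + 10.2×10⁻⁶×74×650 = 1.225 mm.
The rigid supports impose zero overall length change; the single axial force P common to all segments must satisfy P Σ Lᵢ/(AᵢEᵢ) = δ_free.
Σ Lᵢ/(AᵢEᵢ) = 575/(235×149×10³) + 475/(2500×101×10³) + 650/(1675×113×10³) = 2.174×10⁻⁵ mm/N.
So P = 1.225 / 2.174×10⁻⁵ = 56.37 kN, tensile.
σ_{cast iron} = P / A = 56370 / 1675 = 33.65 MPa.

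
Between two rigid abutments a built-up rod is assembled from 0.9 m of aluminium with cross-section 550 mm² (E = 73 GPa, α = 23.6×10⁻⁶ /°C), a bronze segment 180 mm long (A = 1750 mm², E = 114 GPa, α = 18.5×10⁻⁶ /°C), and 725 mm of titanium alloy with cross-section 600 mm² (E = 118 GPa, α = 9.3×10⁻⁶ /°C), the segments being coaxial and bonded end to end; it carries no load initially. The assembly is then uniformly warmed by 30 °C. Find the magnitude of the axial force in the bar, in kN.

With the walls removed the bar would change length by δ_free = Σ αᵢΔT Lᵢ = 23.6×10⁻⁶×30×900 + 18.5×10⁻⁶×30×180 + 9.3×10⁻⁶×30×725 = 0.9394 mm.
Since the ends are fixed, an axial force P builds up, equal in every segment, with P · Σ Lᵢ/(AᵢEᵢ) = δ_free.
Σ Lᵢ/(AᵢEᵢ) = 900/(550×73×10³) + 180/(1750×114×10³) + 725/(600×118×10³) = 3.356×10⁻⁵ mm/N.
P = 0.9394 / 3.356×10⁻⁵ = 27990 N = 27.99 kN, compressive.

P ≈ 28 kN (compressive)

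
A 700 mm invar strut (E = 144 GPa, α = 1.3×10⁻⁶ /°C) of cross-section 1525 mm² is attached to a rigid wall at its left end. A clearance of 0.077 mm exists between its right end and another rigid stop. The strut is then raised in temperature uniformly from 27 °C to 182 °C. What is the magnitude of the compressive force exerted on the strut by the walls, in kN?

P ≈ 20.1 kN

If the wall were absent the strut would grow by αΔT L = 1.3×10⁻⁶ × 155 × 700 = 0.1411 mm.
This exceeds the 0.077 mm gap, so the wall pushes back. The portion of expansion that must be recovered elastically is δ_free − gap = 0.1411 − 0.077 = 0.06405 mm.
So σ = E(δ_free − g)/L = 144×10³ × 0.06405/700 = 13.18 MPa.
Force on the wall = σA = 13.18 × 1525 mm² = 20.09 kN.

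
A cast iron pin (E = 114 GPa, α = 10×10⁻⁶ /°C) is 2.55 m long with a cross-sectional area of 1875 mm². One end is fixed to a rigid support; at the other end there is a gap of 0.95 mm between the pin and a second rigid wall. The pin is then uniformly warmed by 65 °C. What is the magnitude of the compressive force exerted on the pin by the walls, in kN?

If the wall were absent the pin would grow by αΔT L = 10×10⁻⁶ × 65 × 2550 = 1.657 mm.
The gap closes (δ_free > 0.95 mm) and the wall then resists a further 1.657 − 0.95 = 0.7075 mm of expansion.
So σ = E(δ_free − g)/L = 114×10³ × 0.7075/2550 = 31.63 MPa.
P = σA = 31.63 × 1875 = 59.31 kN.

P ≈ 59.3 kN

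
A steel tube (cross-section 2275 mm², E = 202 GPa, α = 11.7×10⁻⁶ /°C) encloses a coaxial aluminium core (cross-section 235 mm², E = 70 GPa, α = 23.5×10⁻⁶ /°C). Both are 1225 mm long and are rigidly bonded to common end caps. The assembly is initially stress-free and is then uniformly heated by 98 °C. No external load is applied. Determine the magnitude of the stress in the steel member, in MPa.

σ ≈ 8.07 MPa (tensile)

Both members must finish at the same length. With the larger α, the aluminium tends to over-expand; the plates restrain it, putting the aluminium in compression and the steel in tension. With no external load the two internal forces are equal and opposite, magnitude P.
Equating the net (thermal + elastic) strains gives |α₁ − α₂|·ΔT = P·[1/(A₁E₁) + 1/(A₂E₂)].
|α₁ − α₂|·ΔT = 11.8×10⁻⁶ × 98 = 0.001156.
1/(A₁E₁) + 1/(A₂E₂) = 1/(2275×202×10³) + 1/(235×70×10³) = 6.297×10⁻⁸ N⁻¹.
So P = 0.001156 / 6.297×10⁻⁸ = 18.37 kN.
σ_{steel} = P/A₁ = 18370/2275 = 8.073 MPa, tensile.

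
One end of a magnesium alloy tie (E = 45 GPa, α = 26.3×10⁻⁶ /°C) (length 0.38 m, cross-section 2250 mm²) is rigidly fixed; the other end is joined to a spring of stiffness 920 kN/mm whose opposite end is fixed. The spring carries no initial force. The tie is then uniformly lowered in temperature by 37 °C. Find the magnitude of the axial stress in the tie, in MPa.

σ ≈ 34 MPa (tensile)

Free thermal contraction: δ_free = αΔT L = 26.3×10⁻⁶ × 37 × 380 = 0.3698 mm.
Let P be the tensile force in the spring. The tie extends elastically by PL/(AE) and the spring stretches by P/k; together these equal δ_free.
P [ L/(AE) + 1/k ] = δ_free → P [ 380/(2250×45×10³) + 1/(920×10³) ] = 0.3698.
P = 0.3698 / 4.84×10⁻⁶ = 76400 N.
σ = P/A = 76400/2250 = 33.96 MPa.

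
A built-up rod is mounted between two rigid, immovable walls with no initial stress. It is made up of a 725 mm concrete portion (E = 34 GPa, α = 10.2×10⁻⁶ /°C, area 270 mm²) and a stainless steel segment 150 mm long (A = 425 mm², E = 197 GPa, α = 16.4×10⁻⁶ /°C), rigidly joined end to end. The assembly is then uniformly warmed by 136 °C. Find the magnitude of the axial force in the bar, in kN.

P ≈ 16.6 kN (compressive)

Free thermal expansion of the whole bar: Σ αᵢΔT Lᵢ = 10.2×10⁻⁶×136×725 + 16.4×10⁻⁶×136×150 = 1.34 mm.
The rigid supports impose zero overall length change; the single axial force P common to all segments must satisfy P Σ Lᵢ/(AᵢEᵢ) = δ_free.
The series flexibility is Σ Lᵢ/(AᵢEᵢ) = 725/(270×34×10³) + 150/(425×197×10³) = 8.077×10⁻⁵ mm/N.
Hence P = δ_free / Σ(L/AE) = 1.34/8.077×10⁻⁵ = 16.59 kN (compressive).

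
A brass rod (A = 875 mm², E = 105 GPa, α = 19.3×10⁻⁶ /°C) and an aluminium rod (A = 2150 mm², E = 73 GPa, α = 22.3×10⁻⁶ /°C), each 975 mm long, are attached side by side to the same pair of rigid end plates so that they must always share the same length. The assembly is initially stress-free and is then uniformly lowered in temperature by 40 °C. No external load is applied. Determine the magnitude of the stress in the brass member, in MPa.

The aluminium has the larger α, so on cooling it would change length more than the brass if both were free. The rigid plates force a common final length, so the aluminium is put into tension and the brass into compression, with equal and opposite forces P (no external load).
Compatibility of the two members (thermal + elastic change equal): (α₁ − α₂)ΔT = P·[1/(A₁E₁) + 1/(A₂E₂)].
|α₁ − α₂|·ΔT = 3×10⁻⁶ × 40 = 0.00012.
1/(A₁E₁) + 1/(A₂E₂) = 1/(875×105×10³) + 1/(2150×73×10³) = 1.726×10⁻⁸ N⁻¹.
So P = 0.00012 / 1.726×10⁻⁸ = 6.954 kN.
σ_{brass} = P/A₁ = 6954/875 = 7.948 MPa, compressive.

σ ≈ 7.95 MPa (compressive)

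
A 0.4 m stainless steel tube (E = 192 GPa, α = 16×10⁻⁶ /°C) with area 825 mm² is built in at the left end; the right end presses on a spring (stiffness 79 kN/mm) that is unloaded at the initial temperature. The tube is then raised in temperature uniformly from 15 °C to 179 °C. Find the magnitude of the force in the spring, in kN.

If the spring were absent the tube would lengthen by αΔT L = 16×10⁻⁶ × 164 × 400 = 1.05 mm.
Let P be the compressive force at the spring. The tube shortens elastically by PL/(AE) and the spring compresses by P/k; together these equal δ_free.
So P = δ_free / [L/(AE) + 1/k] = 1.05 / [ 400/(825×192×10³) + 1/(79×10³) ].
P = 1.05 / 1.518×10⁻⁵ = 69130 N.

P ≈ 69.1 kN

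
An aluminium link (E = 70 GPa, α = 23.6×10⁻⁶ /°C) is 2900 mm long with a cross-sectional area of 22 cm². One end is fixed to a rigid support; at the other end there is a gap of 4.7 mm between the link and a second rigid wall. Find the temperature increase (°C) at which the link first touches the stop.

The gap closes when αΔT L = 4.7 mm, since the link is still unstressed at that instant.
So ΔT = g/(αL) = 4.7/(23.6×10⁻⁶ × 2900) = 68.67 °C.

ΔT ≈ 68.7 °C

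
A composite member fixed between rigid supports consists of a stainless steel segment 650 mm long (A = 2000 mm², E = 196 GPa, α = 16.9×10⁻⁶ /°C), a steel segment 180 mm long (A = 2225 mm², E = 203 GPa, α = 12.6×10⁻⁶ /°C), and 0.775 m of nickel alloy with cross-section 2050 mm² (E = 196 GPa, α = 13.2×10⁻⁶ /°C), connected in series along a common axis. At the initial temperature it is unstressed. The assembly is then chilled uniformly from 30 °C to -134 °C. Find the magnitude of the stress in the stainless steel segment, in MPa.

With the walls removed the bar would change length by δ_free = Σ αᵢΔT Lᵢ = 16.9×10⁻⁶×164×650 + 12.6×10⁻⁶×164×180 + 13.2×10⁻⁶×164×775 = 3.851 mm.
The rigid supports impose zero overall length change; the single axial force P common to all segments must satisfy P Σ Lᵢ/(AᵢEᵢ) = δ_free.
Σ Lᵢ/(AᵢEᵢ) = 650/(2000×196×10³) + 180/(2225×203×10³) + 775/(2050×196×10³) = 3.986×10⁻⁶ mm/N.
So P = 3.851 / 3.986×10⁻⁶ = 966.3 kN, tensile.
σ_{stainless steel} = P / A = 966300 / 2000 = 483.2 MPa.

σ ≈ 483 MPa (tensile)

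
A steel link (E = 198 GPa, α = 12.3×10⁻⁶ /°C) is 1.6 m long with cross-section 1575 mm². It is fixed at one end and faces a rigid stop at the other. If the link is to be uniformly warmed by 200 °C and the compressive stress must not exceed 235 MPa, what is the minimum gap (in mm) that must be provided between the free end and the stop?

g ≈ 2.04 mm

With no wall the link would lengthen by αΔT L = 12.3×10⁻⁶ × 200 × 1600 = 3.936 mm.
A stress of 235 MPa corresponds to the wall pushing the link back by σL/E = 235×1600/(198×10³) = 1.899 mm.
So the gap has to take up the difference, g_min = δ_free − σL/E = 3.936 − 1.899 = 2.037 mm.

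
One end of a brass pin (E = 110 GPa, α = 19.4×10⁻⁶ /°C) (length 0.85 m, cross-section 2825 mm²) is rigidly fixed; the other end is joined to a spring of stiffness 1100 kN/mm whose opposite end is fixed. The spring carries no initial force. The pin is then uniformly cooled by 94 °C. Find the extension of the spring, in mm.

If the spring were absent the pin would shorten by αΔT L = 19.4×10⁻⁶ × 94 × 850 = 1.55 mm.
With a force P in the spring, the elastic change of the pin is PL/(AE) and that of the spring is P/k; compatibility requires their sum to equal δ_free.
P [ L/(AE) + 1/k ] = δ_free → P [ 850/(2825×110×10³) + 1/(1100×10³) ] = 1.55.
P = 1.55 / 3.644×10⁻⁶ = 425300 N.
Spring extension = P/k = 425300/(1100×10³) = 0.3867 mm.

δ ≈ 0.387 mm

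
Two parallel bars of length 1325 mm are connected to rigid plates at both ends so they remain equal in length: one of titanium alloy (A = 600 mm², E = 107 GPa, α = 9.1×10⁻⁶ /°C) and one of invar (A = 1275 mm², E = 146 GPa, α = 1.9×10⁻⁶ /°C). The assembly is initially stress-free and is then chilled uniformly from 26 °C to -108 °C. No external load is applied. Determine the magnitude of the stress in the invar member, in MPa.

σ ≈ 36.1 MPa (compressive)

Equilibrium of a rigid end plate with no external load gives equal and opposite internal forces ±P in the two members. Since α_{titanium alloy} > α_{invar}, cooling drives the titanium alloy into tension and the invar into compression.
Setting the final lengths equal and cancelling L: (α₁ − α₂)ΔT = P/(A₁E₁) + P/(A₂E₂).
|α₁ − α₂|·ΔT = 7.2×10⁻⁶ × 134 = 0.0009648.
1/(A₁E₁) + 1/(A₂E₂) = 1/(600×107×10³) + 1/(1275×146×10³) = 2.095×10⁻⁸ N⁻¹.
P = 0.0009648 / 2.095×10⁻⁸ = 46060 N = 46.06 kN.
σ_{invar} = P/A₂ = 46060/1275 = 36.12 MPa, compressive.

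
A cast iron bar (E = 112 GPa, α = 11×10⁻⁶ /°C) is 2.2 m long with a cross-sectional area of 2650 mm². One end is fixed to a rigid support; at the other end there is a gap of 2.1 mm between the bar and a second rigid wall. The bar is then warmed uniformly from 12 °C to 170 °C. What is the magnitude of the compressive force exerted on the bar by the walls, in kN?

If the wall were absent the bar would grow by αΔT L = 11×10⁻⁶ × 158 × 2200 = 3.824 mm.
This exceeds the 2.1 mm gap, so the wall pushes back. The portion of expansion that must be recovered elastically is δ_free − gap = 3.824 − 2.1 = 1.724 mm.
Compatibility: PL/(AE) = 1.724 mm, so σ = P/A = E × (1.724/2200) = 87.75 MPa.
P = σA = 87.75 × 2650 = 232.5 kN.

P ≈ 233 kN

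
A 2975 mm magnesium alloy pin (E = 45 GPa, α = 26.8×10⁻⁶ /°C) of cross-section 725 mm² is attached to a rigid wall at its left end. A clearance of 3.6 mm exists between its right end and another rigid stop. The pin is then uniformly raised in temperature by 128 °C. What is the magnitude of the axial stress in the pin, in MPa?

σ ≈ 99.9 MPa (compressive)

If the wall were absent the pin would grow by αΔT L = 26.8×10⁻⁶ × 128 × 2975 = 10.21 mm.
The gap closes (δ_free > 3.6 mm) and the wall then resists a further 10.21 − 3.6 = 6.605 mm of expansion.
So σ = E(δ_free − g)/L = 45×10³ × 6.605/2975 = 99.91 MPa.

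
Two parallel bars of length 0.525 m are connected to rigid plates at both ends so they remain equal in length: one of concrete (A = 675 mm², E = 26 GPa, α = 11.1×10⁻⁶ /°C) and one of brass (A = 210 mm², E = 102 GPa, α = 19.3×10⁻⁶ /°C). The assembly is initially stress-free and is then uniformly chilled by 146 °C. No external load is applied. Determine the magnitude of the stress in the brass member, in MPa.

σ ≈ 55 MPa (tensile)

Equilibrium of a rigid end plate with no external load gives equal and opposite internal forces ±P in the two members. Since α_{brass} > α_{concrete}, cooling drives the brass into tension and the concrete into compression.
Equating the net (thermal + elastic) strains gives |α₁ − α₂|·ΔT = P·[1/(A₁E₁) + 1/(A₂E₂)].
|α₁ − α₂|·ΔT = 8.2×10⁻⁶ × 146 = 0.001197.
1/(A₁E₁) + 1/(A₂E₂) = 1/(675×26×10³) + 1/(210×102×10³) = 1.037×10⁻⁷ N⁻¹.
So P = 0.001197 / 1.037×10⁻⁷ = 11.55 kN.
σ_{brass} = P/A₂ = 11550/210 = 54.99 MPa, tensile.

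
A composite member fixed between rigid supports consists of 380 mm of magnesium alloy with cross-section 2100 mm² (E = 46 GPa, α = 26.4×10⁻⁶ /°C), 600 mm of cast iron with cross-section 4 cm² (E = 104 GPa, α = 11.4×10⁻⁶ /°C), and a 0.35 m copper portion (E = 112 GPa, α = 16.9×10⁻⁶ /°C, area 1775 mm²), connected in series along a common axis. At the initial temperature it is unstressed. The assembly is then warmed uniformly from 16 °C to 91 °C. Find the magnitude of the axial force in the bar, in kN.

If the supports were absent, the total length change would be Σ αᵢΔT Lᵢ = 26.4×10⁻⁶×75×380 + 11.4×10⁻⁶×75×600 + 16.9×10⁻⁶×75×350 = 1.709 mm.
Since the ends are fixed, an axial force P builds up, equal in every segment, with P · Σ Lᵢ/(AᵢEᵢ) = δ_free.
The series flexibility is Σ Lᵢ/(AᵢEᵢ) = 380/(2100×46×10³) + 600/(400×104×10³) + 350/(1775×112×10³) = 2.012×10⁻⁵ mm/N.
P = 1.709 / 2.012×10⁻⁵ = 84950 N = 84.95 kN, compressive.

P ≈ 85 kN (compressive)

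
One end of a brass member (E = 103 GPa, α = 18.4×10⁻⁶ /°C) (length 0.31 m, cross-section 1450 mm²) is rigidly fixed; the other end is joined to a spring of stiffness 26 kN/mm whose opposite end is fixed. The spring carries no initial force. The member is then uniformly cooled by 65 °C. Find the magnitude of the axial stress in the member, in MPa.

The unrestrained thermal change is αΔT L = 18.4×10⁻⁶ × 65 × 310 = 0.3708 mm.
With a force P in the spring, the elastic change of the member is PL/(AE) and that of the spring is P/k; compatibility requires their sum to equal δ_free.
So P = δ_free / [L/(AE) + 1/k] = 0.3708 / [ 310/(1450×103×10³) + 1/(26×10³) ].
P = 0.3708 / 4.054×10⁻⁵ = 9146 N.
σ = P/A = 9146/1450 = 6.308 MPa.

σ ≈ 6.31 MPa (tensile)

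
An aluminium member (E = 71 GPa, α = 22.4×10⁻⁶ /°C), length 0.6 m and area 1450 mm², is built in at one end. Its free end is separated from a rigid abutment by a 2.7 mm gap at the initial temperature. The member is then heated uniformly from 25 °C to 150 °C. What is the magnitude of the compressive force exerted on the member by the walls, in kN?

Free thermal elongation = αΔT L = 22.4×10⁻⁶ × 125 × 600 = 1.68 mm.
This is smaller than the 2.7 mm clearance, so the member expands freely without reaching the stop — the stress is zero.

P ≈ 0 kN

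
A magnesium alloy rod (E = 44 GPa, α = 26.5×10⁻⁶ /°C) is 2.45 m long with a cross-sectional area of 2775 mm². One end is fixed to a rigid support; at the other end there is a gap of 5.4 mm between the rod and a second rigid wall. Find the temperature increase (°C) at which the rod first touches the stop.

ΔT ≈ 83.2 °C

The gap closes when αΔT L = 5.4 mm, since the rod is still unstressed at that instant.
ΔT = 5.4 / (26.5×10⁻⁶ × 2450) = 83.17 °C.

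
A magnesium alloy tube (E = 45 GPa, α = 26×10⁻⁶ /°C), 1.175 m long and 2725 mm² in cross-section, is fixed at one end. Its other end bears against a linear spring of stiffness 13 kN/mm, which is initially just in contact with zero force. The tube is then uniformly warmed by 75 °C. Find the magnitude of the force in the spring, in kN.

Free thermal expansion: δ_free = αΔT L = 26×10⁻⁶ × 75 × 1175 = 2.291 mm.
Let P be the compressive force at the spring. The tube shortens elastically by PL/(AE) and the spring compresses by P/k; together these equal δ_free.
P [ L/(AE) + 1/k ] = δ_free → P [ 1175/(2725×45×10³) + 1/(13×10³) ] = 2.291.
P = 2.291 / 8.651×10⁻⁵ = 26490 N.

P ≈ 26.5 kN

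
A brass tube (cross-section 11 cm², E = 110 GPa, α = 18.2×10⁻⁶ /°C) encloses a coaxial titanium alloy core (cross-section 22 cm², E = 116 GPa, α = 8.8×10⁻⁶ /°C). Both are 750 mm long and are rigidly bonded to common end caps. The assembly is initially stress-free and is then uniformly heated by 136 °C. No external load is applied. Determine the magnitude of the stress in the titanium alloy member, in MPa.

The brass has the larger α, so on heating it would change length more than the titanium alloy if both were free. The rigid plates force a common final length, so the brass is put into compression and the titanium alloy into tension, with equal and opposite forces P (no external load).
Equating the net (thermal + elastic) strains gives |α₁ − α₂|·ΔT = P·[1/(A₁E₁) + 1/(A₂E₂)].
|α₁ − α₂|·ΔT = 9.4×10⁻⁶ × 136 = 0.001278.
1/(A₁E₁) + 1/(A₂E₂) = 1/(1100×110×10³) + 1/(2200×116×10³) = 1.218×10⁻⁸ N⁻¹.
P = 0.001278 / 1.218×10⁻⁸ = 104900 N = 104.9 kN.
σ_{titanium alloy} = P/A₂ = 104900/2200 = 47.7 MPa, tensile.

σ ≈ 47.7 MPa (tensile)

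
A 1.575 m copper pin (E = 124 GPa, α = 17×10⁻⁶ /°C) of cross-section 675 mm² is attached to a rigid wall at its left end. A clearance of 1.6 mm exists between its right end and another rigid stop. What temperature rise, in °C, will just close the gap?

ΔT ≈ 59.8 °C

Contact occurs when the free expansion equals the gap: αΔT L = 1.6 mm.
ΔT = 1.6 / (17×10⁻⁶ × 1575) = 59.76 °C.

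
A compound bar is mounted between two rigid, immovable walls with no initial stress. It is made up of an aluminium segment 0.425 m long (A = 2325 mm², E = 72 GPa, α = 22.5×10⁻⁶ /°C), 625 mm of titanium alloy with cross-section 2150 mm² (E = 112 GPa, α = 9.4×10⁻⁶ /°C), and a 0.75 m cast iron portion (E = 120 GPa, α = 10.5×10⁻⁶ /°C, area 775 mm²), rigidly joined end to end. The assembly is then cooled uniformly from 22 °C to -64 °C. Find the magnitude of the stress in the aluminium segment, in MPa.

σ ≈ 65.3 MPa (tensile)

Free thermal contraction of the whole bar: Σ αᵢΔT Lᵢ = 22.5×10⁻⁶×86×425 + 9.4×10⁻⁶×86×625 + 10.5×10⁻⁶×86×750 = 2.005 mm.
The rigid supports impose zero overall length change; the single axial force P common to all segments must satisfy P Σ Lᵢ/(AᵢEᵢ) = δ_free.
The series flexibility is Σ Lᵢ/(AᵢEᵢ) = 425/(2325×72×10³) + 625/(2150×112×10³) + 750/(775×120×10³) = 1.32×10⁻⁵ mm/N.
So P = 2.005 / 1.32×10⁻⁵ = 151.9 kN, tensile.
σ_{aluminium} = P / A = 151900 / 2325 = 65.33 MPa.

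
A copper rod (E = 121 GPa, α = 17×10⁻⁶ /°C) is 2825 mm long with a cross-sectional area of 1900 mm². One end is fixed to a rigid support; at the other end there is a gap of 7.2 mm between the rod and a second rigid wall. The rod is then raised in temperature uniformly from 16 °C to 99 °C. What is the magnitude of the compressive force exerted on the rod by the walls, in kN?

Unrestrained expansion: δ_free = αΔT L = 17×10⁻⁶ × 83 × 2825 = 3.986 mm.
Since δ_free = 3.99 mm is less than the 7.2 mm gap, the rod never touches the wall. No axial force develops.

P ≈ 0 kN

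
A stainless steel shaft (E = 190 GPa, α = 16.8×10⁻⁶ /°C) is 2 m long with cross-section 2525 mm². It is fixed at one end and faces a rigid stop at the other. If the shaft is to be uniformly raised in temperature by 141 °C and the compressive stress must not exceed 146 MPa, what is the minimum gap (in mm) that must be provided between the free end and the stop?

Free expansion if unrestrained: δ_free = αΔT L = 16.8×10⁻⁶ × 141 × 2000 = 4.738 mm.
A stress of 146 MPa corresponds to the wall pushing the shaft back by σL/E = 146×2000/(190×10³) = 1.537 mm.
The gap must absorb the remainder: g_min = 4.738 − 1.537 = 3.201 mm.

g ≈ 3.2 mm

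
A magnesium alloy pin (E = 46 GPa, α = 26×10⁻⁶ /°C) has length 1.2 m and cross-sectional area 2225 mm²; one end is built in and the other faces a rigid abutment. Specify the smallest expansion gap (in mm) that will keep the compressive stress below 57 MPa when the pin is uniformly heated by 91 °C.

g ≈ 1.35 mm

Free expansion if unrestrained: δ_free = αΔT L = 26×10⁻⁶ × 91 × 1200 = 2.839 mm.
A stress of 57 MPa corresponds to the wall pushing the pin back by σL/E = 57×1200/(46×10³) = 1.487 mm.
The gap must absorb the remainder: g_min = 2.839 − 1.487 = 1.352 mm.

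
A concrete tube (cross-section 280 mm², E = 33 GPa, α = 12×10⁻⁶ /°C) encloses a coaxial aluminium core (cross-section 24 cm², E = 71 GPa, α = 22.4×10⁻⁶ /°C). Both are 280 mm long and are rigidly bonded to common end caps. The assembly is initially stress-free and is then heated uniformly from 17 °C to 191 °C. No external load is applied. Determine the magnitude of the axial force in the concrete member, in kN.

P ≈ 15.9 kN (tensile in the concrete)

The aluminium has the larger α, so on heating it would change length more than the concrete if both were free. The rigid plates force a common final length, so the aluminium is put into compression and the concrete into tension, with equal and opposite forces P (no external load).
Equating the net (thermal + elastic) strains gives |α₁ − α₂|·ΔT = P·[1/(A₁E₁) + 1/(A₂E₂)].
|α₁ − α₂|·ΔT = 10.4×10⁻⁶ × 174 = 0.00181.
1/(A₁E₁) + 1/(A₂E₂) = 1/(280×33×10³) + 1/(2400×71×10³) = 1.141×10⁻⁷ N⁻¹.
So P = 0.00181 / 1.141×10⁻⁷ = 15.86 kN.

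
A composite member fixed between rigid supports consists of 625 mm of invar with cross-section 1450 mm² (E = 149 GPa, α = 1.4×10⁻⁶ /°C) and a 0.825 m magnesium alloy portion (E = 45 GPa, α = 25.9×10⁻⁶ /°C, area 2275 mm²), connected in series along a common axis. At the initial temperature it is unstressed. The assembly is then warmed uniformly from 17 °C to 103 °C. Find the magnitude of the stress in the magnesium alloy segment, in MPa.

σ ≈ 76.8 MPa (compressive)

Free thermal expansion of the whole bar: Σ αᵢΔT Lᵢ = 1.4×10⁻⁶×86×625 + 25.9×10⁻⁶×86×825 = 1.913 mm.
Since the ends are fixed, an axial force P builds up, equal in every segment, with P · Σ Lᵢ/(AᵢEᵢ) = δ_free.
The series flexibility is Σ Lᵢ/(AᵢEᵢ) = 625/(1450×149×10³) + 825/(2275×45×10³) = 1.095×10⁻⁵ mm/N.
P = 1.913 / 1.095×10⁻⁵ = 174700 N = 174.7 kN, compressive.
σ_{magnesium alloy} = P / A = 174700 / 2275 = 76.78 MPa.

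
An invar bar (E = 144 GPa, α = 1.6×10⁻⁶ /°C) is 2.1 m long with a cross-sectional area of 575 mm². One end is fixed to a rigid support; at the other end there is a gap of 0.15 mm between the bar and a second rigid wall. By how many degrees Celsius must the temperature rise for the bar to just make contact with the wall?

ΔT ≈ 44.6 °C

Contact occurs when the free expansion equals the gap: αΔT L = 0.15 mm.
ΔT = 0.15 / (1.6×10⁻⁶ × 2100) = 44.64 °C.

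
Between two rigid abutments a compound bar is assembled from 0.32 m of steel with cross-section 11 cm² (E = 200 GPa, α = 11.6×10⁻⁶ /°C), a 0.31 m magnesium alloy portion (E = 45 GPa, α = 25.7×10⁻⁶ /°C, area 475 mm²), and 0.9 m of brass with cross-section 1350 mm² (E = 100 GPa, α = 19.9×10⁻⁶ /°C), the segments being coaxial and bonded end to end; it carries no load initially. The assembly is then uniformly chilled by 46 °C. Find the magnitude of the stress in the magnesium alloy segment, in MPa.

Free thermal contraction of the whole bar: Σ αᵢΔT Lᵢ = 11.6×10⁻⁶×46×320 + 25.7×10⁻⁶×46×310 + 19.9×10⁻⁶×46×900 = 1.361 mm.
The walls prevent any net length change, so an axial force P (same in every segment) develops. Compatibility: P · Σ Lᵢ/(AᵢEᵢ) = δ_free.
Σ Lᵢ/(AᵢEᵢ) = 320/(1100×200×10³) + 310/(475×45×10³) + 900/(1350×100×10³) = 2.262×10⁻⁵ mm/N.
P = 1.361 / 2.262×10⁻⁵ = 60160 N = 60.16 kN, tensile.
σ_{magnesium alloy} = P / A = 60160 / 475 = 126.7 MPa.

σ ≈ 127 MPa (tensile)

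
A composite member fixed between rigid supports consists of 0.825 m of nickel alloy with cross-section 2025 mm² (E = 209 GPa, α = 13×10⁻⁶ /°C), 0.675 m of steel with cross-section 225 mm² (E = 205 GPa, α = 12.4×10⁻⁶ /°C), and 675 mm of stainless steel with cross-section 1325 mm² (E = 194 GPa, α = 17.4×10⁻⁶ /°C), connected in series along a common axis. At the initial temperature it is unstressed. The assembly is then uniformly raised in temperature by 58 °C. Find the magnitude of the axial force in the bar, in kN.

P ≈ 93.1 kN (compressive)

Free thermal expansion of the whole bar: Σ αᵢΔT Lᵢ = 13×10⁻⁶×58×825 + 12.4×10⁻⁶×58×675 + 17.4×10⁻⁶×58×675 = 1.789 mm.
The rigid supports impose zero overall length change; the single axial force P common to all segments must satisfy P Σ Lᵢ/(AᵢEᵢ) = δ_free.
The series flexibility is Σ Lᵢ/(AᵢEᵢ) = 825/(2025×209×10³) + 675/(225×205×10³) + 675/(1325×194×10³) = 1.921×10⁻⁵ mm/N.
So P = 1.789 / 1.921×10⁻⁵ = 93.12 kN, compressive.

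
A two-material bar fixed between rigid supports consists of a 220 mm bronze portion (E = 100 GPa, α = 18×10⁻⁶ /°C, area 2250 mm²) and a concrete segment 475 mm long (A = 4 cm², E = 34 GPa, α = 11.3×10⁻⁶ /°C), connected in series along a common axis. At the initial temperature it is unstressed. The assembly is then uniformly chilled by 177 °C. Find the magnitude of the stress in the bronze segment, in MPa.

σ ≈ 20.4 MPa (tensile)

With the walls removed the bar would change length by δ_free = Σ αᵢΔT Lᵢ = 18×10⁻⁶×177×220 + 11.3×10⁻⁶×177×475 = 1.651 mm.
The walls prevent any net length change, so an axial force P (same in every segment) develops. Compatibility: P · Σ Lᵢ/(AᵢEᵢ) = δ_free.
Σ Lᵢ/(AᵢEᵢ) = 220/(2250×100×10³) + 475/(400×34×10³) = 3.59×10⁻⁵ mm/N.
So P = 1.651 / 3.59×10⁻⁵ = 45.98 kN, tensile.
σ_{bronze} = P / A = 45980 / 2250 = 20.44 MPa.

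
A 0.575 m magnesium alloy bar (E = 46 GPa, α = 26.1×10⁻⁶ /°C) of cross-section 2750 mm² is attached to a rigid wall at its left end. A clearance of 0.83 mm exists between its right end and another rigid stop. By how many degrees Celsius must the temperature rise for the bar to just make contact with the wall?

The gap closes when αΔT L = 0.83 mm, since the bar is still unstressed at that instant.
So ΔT = g/(αL) = 0.83/(26.1×10⁻⁶ × 575) = 55.31 °C.

ΔT ≈ 55.3 °C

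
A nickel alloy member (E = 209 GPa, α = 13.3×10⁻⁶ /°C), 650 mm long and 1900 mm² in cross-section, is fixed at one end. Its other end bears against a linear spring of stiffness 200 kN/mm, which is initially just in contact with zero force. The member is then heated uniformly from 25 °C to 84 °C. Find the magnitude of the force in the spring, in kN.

P ≈ 76.9 kN

The unrestrained thermal change is αΔT L = 13.3×10⁻⁶ × 59 × 650 = 0.5101 mm.
With a force P in the spring, the elastic change of the member is PL/(AE) and that of the spring is P/k; compatibility requires their sum to equal δ_free.
P [ L/(AE) + 1/k ] = δ_free → P [ 650/(1900×209×10³) + 1/(200×10³) ] = 0.5101.
P = 0.5101 / 6.637×10⁻⁶ = 76850 N.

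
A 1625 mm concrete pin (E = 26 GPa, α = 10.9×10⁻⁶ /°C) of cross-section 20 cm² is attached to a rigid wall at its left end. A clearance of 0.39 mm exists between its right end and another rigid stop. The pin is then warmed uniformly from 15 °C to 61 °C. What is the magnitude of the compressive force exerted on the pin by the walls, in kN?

Free thermal elongation = αΔT L = 10.9×10⁻⁶ × 46 × 1625 = 0.8148 mm.
After closing the 0.39 mm clearance, 0.8148 − 0.39 = 0.4248 mm of expansion remains to be suppressed by the wall.
That suppressed elongation corresponds to σ = E·Δ/L = 26×10³ × 0.4248/1625 = 6.796 MPa.
Force on the wall = σA = 6.796 × 2000 mm² = 13.59 kN.

P ≈ 13.6 kN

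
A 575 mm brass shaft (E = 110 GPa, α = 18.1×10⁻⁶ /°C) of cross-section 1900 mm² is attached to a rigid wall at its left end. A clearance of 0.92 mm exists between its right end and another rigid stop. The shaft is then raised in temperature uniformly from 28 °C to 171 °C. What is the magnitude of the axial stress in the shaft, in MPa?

If the wall were absent the shaft would grow by αΔT L = 18.1×10⁻⁶ × 143 × 575 = 1.488 mm.
This exceeds the 0.92 mm gap, so the wall pushes back. The portion of expansion that must be recovered elastically is δ_free − gap = 1.488 − 0.92 = 0.5683 mm.
Compatibility: PL/(AE) = 0.5683 mm, so σ = P/A = E × (0.5683/575) = 108.7 MPa.

σ ≈ 109 MPa (compressive)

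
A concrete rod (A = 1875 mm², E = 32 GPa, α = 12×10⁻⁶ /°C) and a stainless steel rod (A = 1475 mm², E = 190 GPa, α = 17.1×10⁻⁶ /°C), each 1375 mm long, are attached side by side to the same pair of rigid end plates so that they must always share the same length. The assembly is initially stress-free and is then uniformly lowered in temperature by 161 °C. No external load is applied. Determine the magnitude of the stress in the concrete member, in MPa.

Both members must finish at the same length. With the larger α, the stainless steel tends to over-contract; the plates restrain it, putting the stainless steel in tension and the concrete in compression. With no external load the two internal forces are equal and opposite, magnitude P.
Setting the final lengths equal and cancelling L: (α₁ − α₂)ΔT = P/(A₁E₁) + P/(A₂E₂).
|α₁ − α₂|·ΔT = 5.1×10⁻⁶ × 161 = 0.0008211.
1/(A₁E₁) + 1/(A₂E₂) = 1/(1875×32×10³) + 1/(1475×190×10³) = 2.023×10⁻⁸ N⁻¹.
So P = 0.0008211 / 2.023×10⁻⁸ = 40.58 kN.
σ_{concrete} = P/A₁ = 40580/1875 = 21.64 MPa, compressive.

σ ≈ 21.6 MPa (compressive)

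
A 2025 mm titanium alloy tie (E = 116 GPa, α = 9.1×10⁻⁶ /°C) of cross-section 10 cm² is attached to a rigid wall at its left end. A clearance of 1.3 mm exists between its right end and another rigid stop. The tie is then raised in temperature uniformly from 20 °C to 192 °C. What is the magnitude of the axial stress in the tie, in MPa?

σ ≈ 107 MPa (compressive)

If the wall were absent the tie would grow by αΔT L = 9.1×10⁻⁶ × 172 × 2025 = 3.17 mm.
This exceeds the 1.3 mm gap, so the wall pushes back. The portion of expansion that must be recovered elastically is δ_free − gap = 3.17 − 1.3 = 1.87 mm.
That suppressed elongation corresponds to σ = E·Δ/L = 116×10³ × 1.87/2025 = 107.1 MPa.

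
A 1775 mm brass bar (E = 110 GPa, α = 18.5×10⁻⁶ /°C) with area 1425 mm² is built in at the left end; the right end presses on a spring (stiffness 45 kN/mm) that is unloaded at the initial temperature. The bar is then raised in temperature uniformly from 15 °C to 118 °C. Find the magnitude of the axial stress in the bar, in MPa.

σ ≈ 70.8 MPa (compressive)

Free thermal expansion: δ_free = αΔT L = 18.5×10⁻⁶ × 103 × 1775 = 3.382 mm.
Let P be the compressive force at the spring. The bar shortens elastically by PL/(AE) and the spring compresses by P/k; together these equal δ_free.
So P = δ_free / [L/(AE) + 1/k] = 3.382 / [ 1775/(1425×110×10³) + 1/(45×10³) ].
P = 3.382 / 3.355×10⁻⁵ = 100800 N.
σ = P/A = 100800/1425 = 70.75 MPa.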